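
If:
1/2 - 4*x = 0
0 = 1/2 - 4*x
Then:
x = 1/8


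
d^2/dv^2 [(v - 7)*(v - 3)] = 2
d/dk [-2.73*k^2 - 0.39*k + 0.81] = -5.46*k - 0.39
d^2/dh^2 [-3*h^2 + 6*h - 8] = -6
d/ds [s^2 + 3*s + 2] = 2*s + 3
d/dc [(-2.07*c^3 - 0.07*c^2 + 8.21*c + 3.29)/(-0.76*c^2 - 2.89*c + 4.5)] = (1.5732*c^4 + 11.9646*c^3 - 21.5031*c^2 + 4.3708*c + 46.4531)/(0.5776*c^4 + 4.3928*c^3 + 1.5121*c^2 - 26.01*c + 20.25)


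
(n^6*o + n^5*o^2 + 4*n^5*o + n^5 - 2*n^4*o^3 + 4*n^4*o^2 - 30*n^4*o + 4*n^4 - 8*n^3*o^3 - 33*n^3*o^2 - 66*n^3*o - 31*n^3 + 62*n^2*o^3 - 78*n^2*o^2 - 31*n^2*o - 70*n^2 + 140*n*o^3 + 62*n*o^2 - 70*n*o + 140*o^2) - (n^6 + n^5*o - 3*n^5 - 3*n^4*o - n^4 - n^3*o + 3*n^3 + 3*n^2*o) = n^6*o - n^6 + n^5*o^2 + 3*n^5*o + 4*n^5 - 2*n^4*o^3 + 4*n^4*o^2 - 27*n^4*o + 5*n^4 - 8*n^3*o^3 - 33*n^3*o^2 - 65*n^3*o - 34*n^3 + 62*n^2*o^3 - 78*n^2*o^2 - 34*n^2*o - 70*n^2 + 140*n*o^3 + 62*n*o^2 - 70*n*o + 140*o^2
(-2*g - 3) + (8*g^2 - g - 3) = 8*g^2 - 3*g - 6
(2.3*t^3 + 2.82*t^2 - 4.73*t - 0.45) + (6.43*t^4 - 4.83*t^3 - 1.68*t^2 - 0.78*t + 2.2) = 6.43*t^4 - 2.53*t^3 + 1.14*t^2 - 5.51*t + 1.75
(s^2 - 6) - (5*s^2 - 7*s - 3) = -4*s^2 + 7*s - 3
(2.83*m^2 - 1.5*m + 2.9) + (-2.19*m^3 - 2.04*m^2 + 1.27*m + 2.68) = -2.19*m^3 + 0.79*m^2 - 0.23*m + 5.58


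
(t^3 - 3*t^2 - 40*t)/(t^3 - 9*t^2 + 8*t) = (t + 5)/(t - 1)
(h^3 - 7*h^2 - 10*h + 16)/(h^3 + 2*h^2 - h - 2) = (h - 8)/(h + 1)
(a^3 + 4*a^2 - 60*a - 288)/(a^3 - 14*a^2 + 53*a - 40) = (a^2 + 12*a + 36)/(a^2 - 6*a + 5)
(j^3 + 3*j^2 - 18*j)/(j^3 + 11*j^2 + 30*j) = (j - 3)/(j + 5)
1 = 1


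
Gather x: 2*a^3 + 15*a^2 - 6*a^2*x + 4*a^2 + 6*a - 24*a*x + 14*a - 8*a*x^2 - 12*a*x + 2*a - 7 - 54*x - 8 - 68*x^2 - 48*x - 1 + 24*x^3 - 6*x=2*a^3 + 19*a^2 + 22*a + 24*x^3 + x^2*(-8*a - 68) + x*(-6*a^2 - 36*a - 108) - 16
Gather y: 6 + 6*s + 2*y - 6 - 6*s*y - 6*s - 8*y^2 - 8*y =-8*y^2 + y*(-6*s - 6)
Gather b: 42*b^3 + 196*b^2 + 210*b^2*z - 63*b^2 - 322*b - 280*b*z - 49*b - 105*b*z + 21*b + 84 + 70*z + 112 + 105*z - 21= 42*b^3 + b^2*(210*z + 133) + b*(-385*z - 350) + 175*z + 175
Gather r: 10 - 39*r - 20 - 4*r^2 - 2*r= -4*r^2 - 41*r - 10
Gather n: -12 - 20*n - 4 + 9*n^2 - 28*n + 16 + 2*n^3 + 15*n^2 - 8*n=2*n^3 + 24*n^2 - 56*n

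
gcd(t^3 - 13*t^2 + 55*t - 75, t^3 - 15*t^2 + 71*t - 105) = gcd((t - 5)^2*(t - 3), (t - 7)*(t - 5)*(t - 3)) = t^2 - 8*t + 15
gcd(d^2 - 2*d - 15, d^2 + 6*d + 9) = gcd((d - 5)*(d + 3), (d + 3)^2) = d + 3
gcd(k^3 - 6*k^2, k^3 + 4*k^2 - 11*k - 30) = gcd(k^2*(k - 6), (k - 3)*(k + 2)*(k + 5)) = 1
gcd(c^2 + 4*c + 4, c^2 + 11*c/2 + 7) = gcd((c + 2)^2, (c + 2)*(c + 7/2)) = c + 2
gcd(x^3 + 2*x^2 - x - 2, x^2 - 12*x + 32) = 1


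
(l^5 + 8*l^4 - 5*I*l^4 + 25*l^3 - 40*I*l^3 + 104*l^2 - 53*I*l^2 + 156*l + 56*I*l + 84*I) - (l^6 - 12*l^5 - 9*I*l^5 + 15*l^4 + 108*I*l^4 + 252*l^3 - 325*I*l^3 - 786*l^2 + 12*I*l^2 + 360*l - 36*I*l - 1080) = -l^6 + 13*l^5 + 9*I*l^5 - 7*l^4 - 113*I*l^4 - 227*l^3 + 285*I*l^3 + 890*l^2 - 65*I*l^2 - 204*l + 92*I*l + 1080 + 84*I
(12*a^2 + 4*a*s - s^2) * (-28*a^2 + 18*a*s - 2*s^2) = -336*a^4 + 104*a^3*s + 76*a^2*s^2 - 26*a*s^3 + 2*s^4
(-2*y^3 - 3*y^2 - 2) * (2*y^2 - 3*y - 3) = -4*y^5 + 15*y^3 + 5*y^2 + 6*y + 6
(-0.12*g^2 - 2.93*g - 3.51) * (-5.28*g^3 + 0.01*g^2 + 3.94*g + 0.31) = 0.6336*g^5 + 15.4692*g^4 + 18.0307*g^3 - 11.6165*g^2 - 14.7377*g - 1.0881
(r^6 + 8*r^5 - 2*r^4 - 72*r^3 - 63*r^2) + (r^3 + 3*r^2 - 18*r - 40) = r^6 + 8*r^5 - 2*r^4 - 71*r^3 - 60*r^2 - 18*r - 40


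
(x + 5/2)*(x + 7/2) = x^2 + 6*x + 35/4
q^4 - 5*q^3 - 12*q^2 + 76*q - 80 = (q - 5)*(q - 2)^2*(q + 4)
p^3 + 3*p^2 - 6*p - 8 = (p - 2)*(p + 1)*(p + 4)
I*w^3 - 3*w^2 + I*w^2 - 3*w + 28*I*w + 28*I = (w - 4*I)*(w + 7*I)*(I*w + I)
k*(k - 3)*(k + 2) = k^3 - k^2 - 6*k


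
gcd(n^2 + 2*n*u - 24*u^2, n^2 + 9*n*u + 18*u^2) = n + 6*u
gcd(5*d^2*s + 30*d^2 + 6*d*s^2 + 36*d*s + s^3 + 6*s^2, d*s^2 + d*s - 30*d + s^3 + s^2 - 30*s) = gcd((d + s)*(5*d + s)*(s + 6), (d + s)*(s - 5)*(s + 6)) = d*s + 6*d + s^2 + 6*s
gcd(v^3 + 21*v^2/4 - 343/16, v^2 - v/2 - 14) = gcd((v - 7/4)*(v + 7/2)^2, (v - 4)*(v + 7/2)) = v + 7/2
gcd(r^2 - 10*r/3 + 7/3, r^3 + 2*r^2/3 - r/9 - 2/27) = 1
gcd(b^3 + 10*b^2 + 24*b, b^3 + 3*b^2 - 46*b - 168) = b^2 + 10*b + 24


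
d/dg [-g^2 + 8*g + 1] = 8 - 2*g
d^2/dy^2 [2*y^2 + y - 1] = 4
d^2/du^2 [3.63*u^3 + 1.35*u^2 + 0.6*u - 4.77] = 21.78*u + 2.7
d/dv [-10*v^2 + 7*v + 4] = 7 - 20*v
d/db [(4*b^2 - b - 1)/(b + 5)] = 4*(b^2 + 10*b - 1)/(b^2 + 10*b + 25)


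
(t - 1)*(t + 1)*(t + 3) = t^3 + 3*t^2 - t - 3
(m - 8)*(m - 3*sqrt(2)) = m^2 - 8*m - 3*sqrt(2)*m + 24*sqrt(2)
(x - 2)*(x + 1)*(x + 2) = x^3 + x^2 - 4*x - 4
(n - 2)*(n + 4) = n^2 + 2*n - 8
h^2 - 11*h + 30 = (h - 6)*(h - 5)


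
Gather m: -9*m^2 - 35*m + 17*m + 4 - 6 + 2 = -9*m^2 - 18*m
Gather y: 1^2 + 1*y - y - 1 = 0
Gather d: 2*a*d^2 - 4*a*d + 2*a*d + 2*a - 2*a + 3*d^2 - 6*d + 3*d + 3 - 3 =d^2*(2*a + 3) + d*(-2*a - 3)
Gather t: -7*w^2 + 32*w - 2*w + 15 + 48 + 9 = -7*w^2 + 30*w + 72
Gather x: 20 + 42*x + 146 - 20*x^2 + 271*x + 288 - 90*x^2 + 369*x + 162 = -110*x^2 + 682*x + 616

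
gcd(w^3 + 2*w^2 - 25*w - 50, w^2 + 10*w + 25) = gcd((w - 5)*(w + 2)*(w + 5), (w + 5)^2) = w + 5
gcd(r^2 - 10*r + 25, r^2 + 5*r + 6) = 1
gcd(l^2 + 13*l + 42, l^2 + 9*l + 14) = l + 7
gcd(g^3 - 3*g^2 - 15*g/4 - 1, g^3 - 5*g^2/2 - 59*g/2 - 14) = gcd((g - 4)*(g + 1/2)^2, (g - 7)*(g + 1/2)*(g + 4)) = g + 1/2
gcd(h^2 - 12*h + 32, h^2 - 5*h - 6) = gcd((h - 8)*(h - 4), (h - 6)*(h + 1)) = 1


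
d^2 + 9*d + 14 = (d + 2)*(d + 7)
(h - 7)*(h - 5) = h^2 - 12*h + 35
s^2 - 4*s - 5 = (s - 5)*(s + 1)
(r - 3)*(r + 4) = r^2 + r - 12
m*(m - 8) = m^2 - 8*m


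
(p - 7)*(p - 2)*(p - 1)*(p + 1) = p^4 - 9*p^3 + 13*p^2 + 9*p - 14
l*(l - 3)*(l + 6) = l^3 + 3*l^2 - 18*l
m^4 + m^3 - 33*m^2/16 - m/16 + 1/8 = (m - 1)*(m - 1/4)*(m + 1/4)*(m + 2)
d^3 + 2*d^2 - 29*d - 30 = (d - 5)*(d + 1)*(d + 6)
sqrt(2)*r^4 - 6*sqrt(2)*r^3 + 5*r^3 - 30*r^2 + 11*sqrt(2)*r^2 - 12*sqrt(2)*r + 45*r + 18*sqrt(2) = (r - 3)^2*(r + 2*sqrt(2))*(sqrt(2)*r + 1)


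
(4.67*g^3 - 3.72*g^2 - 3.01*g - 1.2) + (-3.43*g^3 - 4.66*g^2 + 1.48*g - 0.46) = 1.24*g^3 - 8.38*g^2 - 1.53*g - 1.66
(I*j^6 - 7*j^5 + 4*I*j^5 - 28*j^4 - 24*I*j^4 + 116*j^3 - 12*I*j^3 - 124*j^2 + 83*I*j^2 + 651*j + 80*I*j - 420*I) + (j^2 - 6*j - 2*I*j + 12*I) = I*j^6 - 7*j^5 + 4*I*j^5 - 28*j^4 - 24*I*j^4 + 116*j^3 - 12*I*j^3 - 123*j^2 + 83*I*j^2 + 645*j + 78*I*j - 408*I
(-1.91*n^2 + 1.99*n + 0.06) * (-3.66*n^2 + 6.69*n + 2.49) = 6.9906*n^4 - 20.0613*n^3 + 8.3376*n^2 + 5.3565*n + 0.1494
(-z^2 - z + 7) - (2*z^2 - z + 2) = 5 - 3*z^2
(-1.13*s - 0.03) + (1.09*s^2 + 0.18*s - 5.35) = 1.09*s^2 - 0.95*s - 5.38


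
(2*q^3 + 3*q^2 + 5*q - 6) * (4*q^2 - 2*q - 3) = 8*q^5 + 8*q^4 + 8*q^3 - 43*q^2 - 3*q + 18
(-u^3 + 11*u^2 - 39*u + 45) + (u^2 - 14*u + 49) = -u^3 + 12*u^2 - 53*u + 94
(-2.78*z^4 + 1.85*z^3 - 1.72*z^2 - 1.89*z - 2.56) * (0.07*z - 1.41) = -0.1946*z^5 + 4.0493*z^4 - 2.7289*z^3 + 2.2929*z^2 + 2.4857*z + 3.6096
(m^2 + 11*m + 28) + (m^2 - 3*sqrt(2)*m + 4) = 2*m^2 - 3*sqrt(2)*m + 11*m + 32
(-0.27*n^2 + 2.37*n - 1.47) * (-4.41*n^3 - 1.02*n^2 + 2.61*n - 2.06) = 1.1907*n^5 - 10.1763*n^4 + 3.3606*n^3 + 8.2413*n^2 - 8.7189*n + 3.0282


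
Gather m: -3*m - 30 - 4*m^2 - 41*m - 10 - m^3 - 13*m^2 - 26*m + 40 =-m^3 - 17*m^2 - 70*m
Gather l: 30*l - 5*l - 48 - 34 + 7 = 25*l - 75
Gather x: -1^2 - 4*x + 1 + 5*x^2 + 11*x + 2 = 5*x^2 + 7*x + 2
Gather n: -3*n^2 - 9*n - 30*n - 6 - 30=-3*n^2 - 39*n - 36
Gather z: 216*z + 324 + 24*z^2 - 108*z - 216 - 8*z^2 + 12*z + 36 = 16*z^2 + 120*z + 144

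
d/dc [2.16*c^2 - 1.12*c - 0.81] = 4.32*c - 1.12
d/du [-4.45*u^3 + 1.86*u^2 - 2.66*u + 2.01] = -13.35*u^2 + 3.72*u - 2.66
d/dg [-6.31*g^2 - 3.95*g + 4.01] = -12.62*g - 3.95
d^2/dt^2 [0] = 0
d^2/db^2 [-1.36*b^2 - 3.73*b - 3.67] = -2.72000000000000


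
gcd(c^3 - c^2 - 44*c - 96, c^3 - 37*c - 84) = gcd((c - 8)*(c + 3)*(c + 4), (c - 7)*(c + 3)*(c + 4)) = c^2 + 7*c + 12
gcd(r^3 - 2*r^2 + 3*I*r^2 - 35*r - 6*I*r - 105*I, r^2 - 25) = r + 5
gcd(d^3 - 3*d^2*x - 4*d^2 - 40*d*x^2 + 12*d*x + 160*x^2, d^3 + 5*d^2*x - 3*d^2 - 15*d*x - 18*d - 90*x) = d + 5*x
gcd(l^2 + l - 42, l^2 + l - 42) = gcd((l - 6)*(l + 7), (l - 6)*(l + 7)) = l^2 + l - 42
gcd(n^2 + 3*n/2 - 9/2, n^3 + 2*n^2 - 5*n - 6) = n + 3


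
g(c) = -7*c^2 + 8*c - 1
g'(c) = 8 - 14*c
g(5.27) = -153.25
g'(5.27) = -65.78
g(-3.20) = -98.28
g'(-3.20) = 52.80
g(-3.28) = -102.55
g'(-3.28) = 53.92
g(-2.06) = -47.19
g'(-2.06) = 36.84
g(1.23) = -1.75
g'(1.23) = -9.22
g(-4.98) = -214.44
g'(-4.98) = 77.72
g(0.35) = 0.94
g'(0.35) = 3.10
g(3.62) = -63.77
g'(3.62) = -42.68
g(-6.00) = -301.00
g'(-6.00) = 92.00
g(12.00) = -913.00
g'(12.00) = -160.00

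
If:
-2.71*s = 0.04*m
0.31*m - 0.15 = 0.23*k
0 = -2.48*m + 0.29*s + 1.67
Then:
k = 0.25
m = 0.67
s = -0.01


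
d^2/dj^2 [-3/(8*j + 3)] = -384/(8*j + 3)^3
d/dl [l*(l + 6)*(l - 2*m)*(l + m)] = 4*l^3 - 3*l^2*m + 18*l^2 - 4*l*m^2 - 12*l*m - 12*m^2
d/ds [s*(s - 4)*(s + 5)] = 3*s^2 + 2*s - 20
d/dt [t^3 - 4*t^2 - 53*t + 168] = 3*t^2 - 8*t - 53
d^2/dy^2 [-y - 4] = 0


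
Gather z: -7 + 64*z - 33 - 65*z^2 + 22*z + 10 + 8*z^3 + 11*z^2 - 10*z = 8*z^3 - 54*z^2 + 76*z - 30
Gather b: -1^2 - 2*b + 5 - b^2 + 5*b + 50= -b^2 + 3*b + 54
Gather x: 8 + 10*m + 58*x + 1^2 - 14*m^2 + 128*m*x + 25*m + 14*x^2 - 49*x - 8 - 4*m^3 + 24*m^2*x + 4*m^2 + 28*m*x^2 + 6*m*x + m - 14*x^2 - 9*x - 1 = -4*m^3 - 10*m^2 + 28*m*x^2 + 36*m + x*(24*m^2 + 134*m)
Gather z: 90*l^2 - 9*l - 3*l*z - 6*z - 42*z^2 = 90*l^2 - 9*l - 42*z^2 + z*(-3*l - 6)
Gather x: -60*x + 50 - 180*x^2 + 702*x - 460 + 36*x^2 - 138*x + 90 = -144*x^2 + 504*x - 320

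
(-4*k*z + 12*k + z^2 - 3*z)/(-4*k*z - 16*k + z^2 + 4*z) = (z - 3)/(z + 4)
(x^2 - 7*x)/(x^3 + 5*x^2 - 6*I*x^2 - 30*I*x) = (x - 7)/(x^2 + x*(5 - 6*I) - 30*I)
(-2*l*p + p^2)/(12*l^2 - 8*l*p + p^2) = p/(-6*l + p)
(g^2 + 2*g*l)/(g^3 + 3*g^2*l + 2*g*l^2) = 1/(g + l)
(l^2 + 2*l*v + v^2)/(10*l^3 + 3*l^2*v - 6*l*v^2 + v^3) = (l + v)/(10*l^2 - 7*l*v + v^2)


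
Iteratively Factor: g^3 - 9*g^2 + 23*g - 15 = (g - 1)*(g^2 - 8*g + 15) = (g - 3)*(g - 1)*(g - 5)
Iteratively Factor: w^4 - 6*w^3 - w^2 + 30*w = (w - 5)*(w^3 - w^2 - 6*w) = (w - 5)*(w - 3)*(w^2 + 2*w) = (w - 5)*(w - 3)*(w + 2)*(w)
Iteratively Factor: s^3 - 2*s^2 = (s - 2)*(s^2) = s*(s - 2)*(s)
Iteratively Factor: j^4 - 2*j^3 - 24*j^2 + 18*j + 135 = (j - 3)*(j^3 + j^2 - 21*j - 45) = (j - 3)*(j + 3)*(j^2 - 2*j - 15) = (j - 3)*(j + 3)^2*(j - 5)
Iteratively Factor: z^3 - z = (z - 1)*(z^2 + z) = (z - 1)*(z + 1)*(z)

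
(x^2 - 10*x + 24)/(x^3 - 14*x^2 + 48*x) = (x - 4)/(x*(x - 8))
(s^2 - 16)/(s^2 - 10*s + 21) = (s^2 - 16)/(s^2 - 10*s + 21)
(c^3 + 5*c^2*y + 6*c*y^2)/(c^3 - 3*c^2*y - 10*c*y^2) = (-c - 3*y)/(-c + 5*y)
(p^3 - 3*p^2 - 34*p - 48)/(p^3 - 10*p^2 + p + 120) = (p + 2)/(p - 5)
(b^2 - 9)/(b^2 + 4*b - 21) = (b + 3)/(b + 7)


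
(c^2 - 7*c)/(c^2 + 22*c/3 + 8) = 3*c*(c - 7)/(3*c^2 + 22*c + 24)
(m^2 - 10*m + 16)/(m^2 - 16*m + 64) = (m - 2)/(m - 8)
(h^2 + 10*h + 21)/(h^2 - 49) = (h + 3)/(h - 7)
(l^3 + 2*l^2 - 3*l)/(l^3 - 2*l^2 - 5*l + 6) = l*(l + 3)/(l^2 - l - 6)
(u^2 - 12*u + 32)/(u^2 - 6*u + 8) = (u - 8)/(u - 2)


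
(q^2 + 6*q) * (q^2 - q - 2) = q^4 + 5*q^3 - 8*q^2 - 12*q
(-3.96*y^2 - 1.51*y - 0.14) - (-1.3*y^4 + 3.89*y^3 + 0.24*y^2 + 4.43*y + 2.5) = 1.3*y^4 - 3.89*y^3 - 4.2*y^2 - 5.94*y - 2.64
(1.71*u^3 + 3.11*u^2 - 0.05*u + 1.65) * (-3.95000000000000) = -6.7545*u^3 - 12.2845*u^2 + 0.1975*u - 6.5175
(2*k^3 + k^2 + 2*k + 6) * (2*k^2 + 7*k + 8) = 4*k^5 + 16*k^4 + 27*k^3 + 34*k^2 + 58*k + 48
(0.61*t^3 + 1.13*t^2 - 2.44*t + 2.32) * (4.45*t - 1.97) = 2.7145*t^4 + 3.8268*t^3 - 13.0841*t^2 + 15.1308*t - 4.5704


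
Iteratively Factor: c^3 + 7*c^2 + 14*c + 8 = (c + 4)*(c^2 + 3*c + 2) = (c + 1)*(c + 4)*(c + 2)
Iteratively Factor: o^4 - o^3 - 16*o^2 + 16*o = (o + 4)*(o^3 - 5*o^2 + 4*o) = o*(o + 4)*(o^2 - 5*o + 4) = o*(o - 4)*(o + 4)*(o - 1)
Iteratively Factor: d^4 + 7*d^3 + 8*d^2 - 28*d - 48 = (d - 2)*(d^3 + 9*d^2 + 26*d + 24) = (d - 2)*(d + 4)*(d^2 + 5*d + 6) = (d - 2)*(d + 2)*(d + 4)*(d + 3)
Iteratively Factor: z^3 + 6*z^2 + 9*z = (z + 3)*(z^2 + 3*z) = z*(z + 3)*(z + 3)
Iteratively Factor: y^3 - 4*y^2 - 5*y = (y)*(y^2 - 4*y - 5) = y*(y - 5)*(y + 1)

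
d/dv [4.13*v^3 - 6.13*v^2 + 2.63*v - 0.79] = 12.39*v^2 - 12.26*v + 2.63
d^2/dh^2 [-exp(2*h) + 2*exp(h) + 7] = (2 - 4*exp(h))*exp(h)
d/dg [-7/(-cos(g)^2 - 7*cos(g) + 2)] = 7*(2*cos(g) + 7)*sin(g)/(cos(g)^2 + 7*cos(g) - 2)^2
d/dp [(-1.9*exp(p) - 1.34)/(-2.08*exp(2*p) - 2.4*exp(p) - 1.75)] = (-3.952*exp(2*p) - 5.5744*exp(p) + 0.109)*exp(p)/(4.3264*exp(4*p) + 9.984*exp(3*p) + 13.04*exp(2*p) + 8.4*exp(p) + 3.0625)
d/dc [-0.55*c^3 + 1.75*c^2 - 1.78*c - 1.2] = -1.65*c^2 + 3.5*c - 1.78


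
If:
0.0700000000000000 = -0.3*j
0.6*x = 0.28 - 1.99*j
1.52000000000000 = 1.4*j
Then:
No Solution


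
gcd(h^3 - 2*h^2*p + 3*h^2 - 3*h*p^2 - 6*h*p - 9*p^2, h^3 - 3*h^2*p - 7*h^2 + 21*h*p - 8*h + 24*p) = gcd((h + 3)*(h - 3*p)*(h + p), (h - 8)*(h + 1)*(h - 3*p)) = -h + 3*p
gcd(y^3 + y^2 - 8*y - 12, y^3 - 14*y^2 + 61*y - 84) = y - 3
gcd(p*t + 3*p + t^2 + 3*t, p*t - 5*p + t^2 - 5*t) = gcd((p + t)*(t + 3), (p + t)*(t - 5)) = p + t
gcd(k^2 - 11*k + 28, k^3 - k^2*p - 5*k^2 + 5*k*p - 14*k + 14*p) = k - 7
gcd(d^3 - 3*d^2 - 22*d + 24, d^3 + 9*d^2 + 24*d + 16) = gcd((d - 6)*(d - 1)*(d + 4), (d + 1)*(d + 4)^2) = d + 4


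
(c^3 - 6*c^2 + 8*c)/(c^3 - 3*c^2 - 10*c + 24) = c/(c + 3)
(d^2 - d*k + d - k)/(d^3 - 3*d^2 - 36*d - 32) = (d - k)/(d^2 - 4*d - 32)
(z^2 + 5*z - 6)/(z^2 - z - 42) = (z - 1)/(z - 7)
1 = 1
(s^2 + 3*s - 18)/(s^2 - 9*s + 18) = (s + 6)/(s - 6)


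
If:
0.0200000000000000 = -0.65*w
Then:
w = -0.03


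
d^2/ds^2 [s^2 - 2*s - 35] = 2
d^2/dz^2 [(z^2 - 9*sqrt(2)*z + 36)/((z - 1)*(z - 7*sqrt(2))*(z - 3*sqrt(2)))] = 2*(z^6 - 27*sqrt(2)*z^5 - 3*sqrt(2)*z^4 + 630*z^4 - 3881*sqrt(2)*z^3 + 68*z^3 - 288*sqrt(2)*z^2 + 26118*z^2 - 45306*sqrt(2)*z + 1080*z - 756*sqrt(2) + 63396)/(z^9 - 30*sqrt(2)*z^8 - 3*z^8 + 90*sqrt(2)*z^7 + 729*z^7 - 4610*sqrt(2)*z^6 - 2179*z^6 + 13590*sqrt(2)*z^5 + 32670*z^5 - 66480*sqrt(2)*z^4 - 92202*z^4 + 165564*z^3 + 163280*sqrt(2)*z^3 - 252756*z^2 - 158760*sqrt(2)*z^2 + 52920*sqrt(2)*z + 222264*z - 74088)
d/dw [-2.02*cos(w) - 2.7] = 2.02*sin(w)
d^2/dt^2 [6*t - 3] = 0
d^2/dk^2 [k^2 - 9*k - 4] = 2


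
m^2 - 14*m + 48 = (m - 8)*(m - 6)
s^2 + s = s*(s + 1)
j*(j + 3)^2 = j^3 + 6*j^2 + 9*j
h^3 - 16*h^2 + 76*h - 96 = (h - 8)*(h - 6)*(h - 2)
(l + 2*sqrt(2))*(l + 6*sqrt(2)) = l^2 + 8*sqrt(2)*l + 24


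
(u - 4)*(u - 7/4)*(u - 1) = u^3 - 27*u^2/4 + 51*u/4 - 7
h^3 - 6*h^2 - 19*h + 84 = (h - 7)*(h - 3)*(h + 4)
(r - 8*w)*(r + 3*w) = r^2 - 5*r*w - 24*w^2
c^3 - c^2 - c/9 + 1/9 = (c - 1)*(c - 1/3)*(c + 1/3)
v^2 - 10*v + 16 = (v - 8)*(v - 2)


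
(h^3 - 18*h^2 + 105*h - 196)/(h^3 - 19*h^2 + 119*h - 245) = (h - 4)/(h - 5)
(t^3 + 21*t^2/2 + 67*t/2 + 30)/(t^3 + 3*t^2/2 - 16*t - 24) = (t + 5)/(t - 4)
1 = 1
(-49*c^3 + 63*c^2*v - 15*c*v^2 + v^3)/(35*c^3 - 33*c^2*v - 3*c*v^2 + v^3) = (-7*c + v)/(5*c + v)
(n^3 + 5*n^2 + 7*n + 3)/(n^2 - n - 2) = (n^2 + 4*n + 3)/(n - 2)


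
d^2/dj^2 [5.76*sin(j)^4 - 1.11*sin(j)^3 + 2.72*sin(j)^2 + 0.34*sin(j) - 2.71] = -92.16*sin(j)^4 + 9.99*sin(j)^3 + 58.24*sin(j)^2 - 7.0*sin(j) + 5.44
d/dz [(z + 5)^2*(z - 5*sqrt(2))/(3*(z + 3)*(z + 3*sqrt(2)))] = (z + 5)*((-z + 5*sqrt(2))*(z + 3)*(z + 5) + (-z + 5*sqrt(2))*(z + 5)*(z + 3*sqrt(2)) + (z + 3)*(z + 3*sqrt(2))*(3*z - 10*sqrt(2) + 5))/(3*(z + 3)^2*(z + 3*sqrt(2))^2)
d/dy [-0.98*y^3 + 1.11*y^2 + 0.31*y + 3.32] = -2.94*y^2 + 2.22*y + 0.31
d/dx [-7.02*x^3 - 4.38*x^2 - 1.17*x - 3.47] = -21.06*x^2 - 8.76*x - 1.17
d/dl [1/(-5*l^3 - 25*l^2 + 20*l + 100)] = (3*l^2 + 10*l - 4)/(5*(l^3 + 5*l^2 - 4*l - 20)^2)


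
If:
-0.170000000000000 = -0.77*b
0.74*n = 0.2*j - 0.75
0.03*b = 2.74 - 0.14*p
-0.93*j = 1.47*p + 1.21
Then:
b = 0.22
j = -32.16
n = -9.71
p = 19.52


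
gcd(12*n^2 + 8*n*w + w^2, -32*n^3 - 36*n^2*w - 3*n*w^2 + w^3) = 1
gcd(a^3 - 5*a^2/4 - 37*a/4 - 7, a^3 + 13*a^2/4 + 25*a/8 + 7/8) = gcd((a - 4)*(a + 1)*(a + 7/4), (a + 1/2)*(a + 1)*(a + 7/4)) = a^2 + 11*a/4 + 7/4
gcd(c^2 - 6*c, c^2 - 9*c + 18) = c - 6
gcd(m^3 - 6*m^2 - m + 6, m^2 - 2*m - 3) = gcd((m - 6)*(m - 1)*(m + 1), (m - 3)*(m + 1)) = m + 1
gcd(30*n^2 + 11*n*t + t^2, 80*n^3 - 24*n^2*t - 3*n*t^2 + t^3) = 5*n + t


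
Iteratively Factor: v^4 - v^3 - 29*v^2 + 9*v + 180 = (v - 3)*(v^3 + 2*v^2 - 23*v - 60) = (v - 3)*(v + 4)*(v^2 - 2*v - 15) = (v - 3)*(v + 3)*(v + 4)*(v - 5)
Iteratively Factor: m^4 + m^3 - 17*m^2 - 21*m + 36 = (m - 4)*(m^3 + 5*m^2 + 3*m - 9) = (m - 4)*(m + 3)*(m^2 + 2*m - 3) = (m - 4)*(m + 3)^2*(m - 1)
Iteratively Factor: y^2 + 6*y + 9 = (y + 3)*(y + 3)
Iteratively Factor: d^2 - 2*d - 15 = (d - 5)*(d + 3)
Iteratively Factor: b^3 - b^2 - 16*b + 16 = (b + 4)*(b^2 - 5*b + 4) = (b - 1)*(b + 4)*(b - 4)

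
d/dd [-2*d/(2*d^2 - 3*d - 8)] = 4*(d^2 + 4)/(4*d^4 - 12*d^3 - 23*d^2 + 48*d + 64)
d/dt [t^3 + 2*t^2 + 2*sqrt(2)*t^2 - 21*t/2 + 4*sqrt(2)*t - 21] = 3*t^2 + 4*t + 4*sqrt(2)*t - 21/2 + 4*sqrt(2)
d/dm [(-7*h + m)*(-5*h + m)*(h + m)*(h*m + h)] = h*(35*h^3 + 46*h^2*m + 23*h^2 - 33*h*m^2 - 22*h*m + 4*m^3 + 3*m^2)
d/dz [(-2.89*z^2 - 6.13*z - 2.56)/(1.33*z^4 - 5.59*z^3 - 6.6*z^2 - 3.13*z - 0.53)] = (7.6874*z^5 + 8.3036*z^4 - 54.9142*z^3 - 74.3435*z^2 - 30.7286*z - 4.7639)/(1.7689*z^8 - 14.8694*z^7 + 13.6921*z^6 + 65.4622*z^5 + 77.1436*z^4 + 47.2414*z^3 + 16.7929*z^2 + 3.3178*z + 0.2809)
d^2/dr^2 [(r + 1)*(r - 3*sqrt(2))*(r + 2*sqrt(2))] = 6*r - 2*sqrt(2) + 2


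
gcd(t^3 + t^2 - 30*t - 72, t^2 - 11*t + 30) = t - 6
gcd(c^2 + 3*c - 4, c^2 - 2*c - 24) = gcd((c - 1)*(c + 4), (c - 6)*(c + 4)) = c + 4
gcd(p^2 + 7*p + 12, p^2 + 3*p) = p + 3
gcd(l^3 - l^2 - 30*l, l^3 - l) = l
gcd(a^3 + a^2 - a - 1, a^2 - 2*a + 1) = a - 1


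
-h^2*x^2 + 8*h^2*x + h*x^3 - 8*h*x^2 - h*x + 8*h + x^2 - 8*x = (-h + x)*(x - 8)*(h*x + 1)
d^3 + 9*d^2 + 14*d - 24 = (d - 1)*(d + 4)*(d + 6)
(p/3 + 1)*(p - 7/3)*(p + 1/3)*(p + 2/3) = p^4/3 + 5*p^3/9 - 55*p^2/27 - 185*p/81 - 14/27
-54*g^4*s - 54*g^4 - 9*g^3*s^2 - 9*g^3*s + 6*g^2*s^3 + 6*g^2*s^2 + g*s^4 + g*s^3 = (-3*g + s)*(3*g + s)*(6*g + s)*(g*s + g)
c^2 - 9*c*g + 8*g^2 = (c - 8*g)*(c - g)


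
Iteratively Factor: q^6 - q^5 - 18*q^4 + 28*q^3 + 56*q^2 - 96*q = (q - 2)*(q^5 + q^4 - 16*q^3 - 4*q^2 + 48*q) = (q - 2)^2*(q^4 + 3*q^3 - 10*q^2 - 24*q) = (q - 2)^2*(q + 4)*(q^3 - q^2 - 6*q) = (q - 2)^2*(q + 2)*(q + 4)*(q^2 - 3*q) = q*(q - 2)^2*(q + 2)*(q + 4)*(q - 3)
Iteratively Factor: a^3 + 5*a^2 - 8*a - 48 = (a + 4)*(a^2 + a - 12) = (a - 3)*(a + 4)*(a + 4)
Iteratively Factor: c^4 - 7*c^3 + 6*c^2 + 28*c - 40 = (c - 2)*(c^3 - 5*c^2 - 4*c + 20) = (c - 2)^2*(c^2 - 3*c - 10) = (c - 5)*(c - 2)^2*(c + 2)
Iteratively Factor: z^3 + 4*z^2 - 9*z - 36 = (z + 3)*(z^2 + z - 12) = (z - 3)*(z + 3)*(z + 4)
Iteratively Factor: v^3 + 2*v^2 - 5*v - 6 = (v + 3)*(v^2 - v - 2) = (v + 1)*(v + 3)*(v - 2)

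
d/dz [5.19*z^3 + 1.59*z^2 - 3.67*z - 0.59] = 15.57*z^2 + 3.18*z - 3.67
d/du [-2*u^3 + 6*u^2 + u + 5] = -6*u^2 + 12*u + 1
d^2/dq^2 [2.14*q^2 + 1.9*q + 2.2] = 4.28000000000000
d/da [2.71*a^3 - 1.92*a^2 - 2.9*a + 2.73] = 8.13*a^2 - 3.84*a - 2.9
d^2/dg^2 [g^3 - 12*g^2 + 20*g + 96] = 6*g - 24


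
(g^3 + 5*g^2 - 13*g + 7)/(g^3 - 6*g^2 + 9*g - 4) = (g + 7)/(g - 4)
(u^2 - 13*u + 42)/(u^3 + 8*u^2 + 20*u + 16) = (u^2 - 13*u + 42)/(u^3 + 8*u^2 + 20*u + 16)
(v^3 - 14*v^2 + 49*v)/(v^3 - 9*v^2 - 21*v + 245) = v/(v + 5)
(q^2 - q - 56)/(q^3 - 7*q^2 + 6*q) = (q^2 - q - 56)/(q*(q^2 - 7*q + 6))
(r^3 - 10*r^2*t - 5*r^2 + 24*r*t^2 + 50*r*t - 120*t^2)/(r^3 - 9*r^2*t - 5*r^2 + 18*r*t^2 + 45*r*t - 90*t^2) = (r - 4*t)/(r - 3*t)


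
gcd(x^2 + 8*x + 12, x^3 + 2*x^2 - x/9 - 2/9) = x + 2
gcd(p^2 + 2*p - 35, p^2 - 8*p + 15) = p - 5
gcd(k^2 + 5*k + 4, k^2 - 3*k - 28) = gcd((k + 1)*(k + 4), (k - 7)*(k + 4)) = k + 4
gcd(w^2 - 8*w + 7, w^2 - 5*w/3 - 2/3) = 1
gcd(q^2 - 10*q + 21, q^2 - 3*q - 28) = q - 7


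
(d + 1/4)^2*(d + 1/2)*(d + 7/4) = d^4 + 11*d^3/4 + 33*d^2/16 + 37*d/64 + 7/128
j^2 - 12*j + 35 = (j - 7)*(j - 5)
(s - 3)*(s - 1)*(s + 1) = s^3 - 3*s^2 - s + 3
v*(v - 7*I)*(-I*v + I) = -I*v^3 - 7*v^2 + I*v^2 + 7*v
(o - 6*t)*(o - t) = o^2 - 7*o*t + 6*t^2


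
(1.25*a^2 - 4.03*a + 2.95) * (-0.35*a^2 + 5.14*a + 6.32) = -0.4375*a^4 + 7.8355*a^3 - 13.8467*a^2 - 10.3066*a + 18.644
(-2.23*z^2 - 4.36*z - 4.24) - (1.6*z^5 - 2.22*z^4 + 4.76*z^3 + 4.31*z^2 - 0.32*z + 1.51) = -1.6*z^5 + 2.22*z^4 - 4.76*z^3 - 6.54*z^2 - 4.04*z - 5.75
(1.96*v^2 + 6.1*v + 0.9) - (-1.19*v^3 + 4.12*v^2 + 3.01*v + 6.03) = 1.19*v^3 - 2.16*v^2 + 3.09*v - 5.13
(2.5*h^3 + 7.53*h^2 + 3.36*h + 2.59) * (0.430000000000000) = 1.075*h^3 + 3.2379*h^2 + 1.4448*h + 1.1137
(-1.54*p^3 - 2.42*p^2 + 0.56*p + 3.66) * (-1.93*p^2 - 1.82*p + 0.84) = 2.9722*p^5 + 7.4734*p^4 + 2.03*p^3 - 10.1158*p^2 - 6.1908*p + 3.0744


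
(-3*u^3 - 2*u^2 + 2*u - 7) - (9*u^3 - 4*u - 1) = -12*u^3 - 2*u^2 + 6*u - 6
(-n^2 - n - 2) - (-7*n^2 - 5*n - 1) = 6*n^2 + 4*n - 1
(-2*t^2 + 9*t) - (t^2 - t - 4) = -3*t^2 + 10*t + 4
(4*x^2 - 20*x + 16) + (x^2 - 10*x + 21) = 5*x^2 - 30*x + 37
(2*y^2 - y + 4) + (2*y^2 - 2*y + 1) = 4*y^2 - 3*y + 5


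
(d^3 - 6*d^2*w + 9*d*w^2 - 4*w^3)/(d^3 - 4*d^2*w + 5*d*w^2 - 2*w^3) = (-d + 4*w)/(-d + 2*w)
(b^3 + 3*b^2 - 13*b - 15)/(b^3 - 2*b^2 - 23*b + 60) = (b + 1)/(b - 4)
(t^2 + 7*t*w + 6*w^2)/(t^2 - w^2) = (t + 6*w)/(t - w)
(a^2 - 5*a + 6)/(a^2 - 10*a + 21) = (a - 2)/(a - 7)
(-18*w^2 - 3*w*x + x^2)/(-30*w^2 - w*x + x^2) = (3*w + x)/(5*w + x)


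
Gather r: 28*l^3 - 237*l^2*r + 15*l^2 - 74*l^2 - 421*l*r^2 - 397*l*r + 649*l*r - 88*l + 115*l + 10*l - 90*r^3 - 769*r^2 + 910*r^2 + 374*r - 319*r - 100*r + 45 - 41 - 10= 28*l^3 - 59*l^2 + 37*l - 90*r^3 + r^2*(141 - 421*l) + r*(-237*l^2 + 252*l - 45) - 6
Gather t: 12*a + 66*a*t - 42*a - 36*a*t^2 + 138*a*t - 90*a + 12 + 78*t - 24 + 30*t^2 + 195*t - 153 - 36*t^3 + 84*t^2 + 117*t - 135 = -120*a - 36*t^3 + t^2*(114 - 36*a) + t*(204*a + 390) - 300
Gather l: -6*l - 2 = -6*l - 2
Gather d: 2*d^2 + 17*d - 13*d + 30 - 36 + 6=2*d^2 + 4*d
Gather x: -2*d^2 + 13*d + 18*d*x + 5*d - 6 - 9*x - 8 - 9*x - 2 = -2*d^2 + 18*d + x*(18*d - 18) - 16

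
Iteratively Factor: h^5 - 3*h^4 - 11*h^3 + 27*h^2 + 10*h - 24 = (h + 1)*(h^4 - 4*h^3 - 7*h^2 + 34*h - 24) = (h - 4)*(h + 1)*(h^3 - 7*h + 6) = (h - 4)*(h - 1)*(h + 1)*(h^2 + h - 6) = (h - 4)*(h - 1)*(h + 1)*(h + 3)*(h - 2)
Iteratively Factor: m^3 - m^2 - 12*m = (m + 3)*(m^2 - 4*m) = (m - 4)*(m + 3)*(m)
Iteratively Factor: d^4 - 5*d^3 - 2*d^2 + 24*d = (d - 3)*(d^3 - 2*d^2 - 8*d) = (d - 4)*(d - 3)*(d^2 + 2*d) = (d - 4)*(d - 3)*(d + 2)*(d)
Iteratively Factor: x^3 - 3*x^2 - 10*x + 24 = (x - 4)*(x^2 + x - 6) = (x - 4)*(x - 2)*(x + 3)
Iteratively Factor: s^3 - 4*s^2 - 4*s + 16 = (s - 4)*(s^2 - 4) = (s - 4)*(s - 2)*(s + 2)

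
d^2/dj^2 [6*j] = 0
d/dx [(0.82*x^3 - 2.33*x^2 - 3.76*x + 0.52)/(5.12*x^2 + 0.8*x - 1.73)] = (4.1984*x^4 + 1.312*x^3 + 13.1314*x^2 + 2.737*x + 6.0888)/(26.2144*x^4 + 8.192*x^3 - 17.0752*x^2 - 2.768*x + 2.9929)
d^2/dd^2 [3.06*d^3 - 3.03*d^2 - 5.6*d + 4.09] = 18.36*d - 6.06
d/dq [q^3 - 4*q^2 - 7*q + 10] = 3*q^2 - 8*q - 7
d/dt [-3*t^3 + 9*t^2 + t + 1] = -9*t^2 + 18*t + 1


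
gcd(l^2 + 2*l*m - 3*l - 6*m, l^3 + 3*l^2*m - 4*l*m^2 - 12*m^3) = l + 2*m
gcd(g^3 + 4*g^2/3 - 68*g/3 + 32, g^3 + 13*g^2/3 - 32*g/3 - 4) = g^2 + 4*g - 12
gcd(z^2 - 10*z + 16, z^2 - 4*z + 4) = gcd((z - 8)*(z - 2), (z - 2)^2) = z - 2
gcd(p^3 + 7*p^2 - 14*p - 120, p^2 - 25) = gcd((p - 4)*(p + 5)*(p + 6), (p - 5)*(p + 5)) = p + 5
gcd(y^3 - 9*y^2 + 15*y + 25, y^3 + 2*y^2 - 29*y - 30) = y^2 - 4*y - 5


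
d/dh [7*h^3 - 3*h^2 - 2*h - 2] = 21*h^2 - 6*h - 2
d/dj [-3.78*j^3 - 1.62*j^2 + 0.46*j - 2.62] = -11.34*j^2 - 3.24*j + 0.46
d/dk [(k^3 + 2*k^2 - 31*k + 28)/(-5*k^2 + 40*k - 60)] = (-k^4 + 16*k^3 - 51*k^2 + 8*k + 148)/(5*(k^4 - 16*k^3 + 88*k^2 - 192*k + 144))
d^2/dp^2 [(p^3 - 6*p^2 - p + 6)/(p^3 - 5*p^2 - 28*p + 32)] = 2*(-p^3 + 78*p^2 - 408*p + 1376)/(p^6 - 12*p^5 - 48*p^4 + 704*p^3 + 1536*p^2 - 12288*p - 32768)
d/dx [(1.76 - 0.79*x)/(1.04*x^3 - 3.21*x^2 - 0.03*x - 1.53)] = (1.6432*x^3 - 8.0271*x^2 + 11.2992*x + 1.2615)/(1.0816*x^6 - 6.6768*x^5 + 10.2417*x^4 - 2.9898*x^3 + 9.8235*x^2 + 0.0918*x + 2.3409)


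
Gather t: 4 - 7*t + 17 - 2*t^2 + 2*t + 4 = -2*t^2 - 5*t + 25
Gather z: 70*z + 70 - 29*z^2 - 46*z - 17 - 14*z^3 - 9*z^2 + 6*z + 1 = -14*z^3 - 38*z^2 + 30*z + 54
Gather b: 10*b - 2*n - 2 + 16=10*b - 2*n + 14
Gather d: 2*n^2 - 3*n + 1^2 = 2*n^2 - 3*n + 1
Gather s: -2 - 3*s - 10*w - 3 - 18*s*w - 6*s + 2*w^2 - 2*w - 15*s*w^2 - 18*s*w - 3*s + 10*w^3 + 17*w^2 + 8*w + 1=s*(-15*w^2 - 36*w - 12) + 10*w^3 + 19*w^2 - 4*w - 4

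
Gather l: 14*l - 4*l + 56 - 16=10*l + 40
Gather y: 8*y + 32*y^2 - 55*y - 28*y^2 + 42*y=4*y^2 - 5*y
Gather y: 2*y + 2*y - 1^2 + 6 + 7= 4*y + 12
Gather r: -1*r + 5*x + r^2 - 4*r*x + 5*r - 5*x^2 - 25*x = r^2 + r*(4 - 4*x) - 5*x^2 - 20*x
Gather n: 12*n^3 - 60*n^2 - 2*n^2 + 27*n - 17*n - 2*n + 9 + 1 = 12*n^3 - 62*n^2 + 8*n + 10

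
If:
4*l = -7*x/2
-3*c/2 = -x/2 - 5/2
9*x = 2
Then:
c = 47/27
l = -7/36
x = 2/9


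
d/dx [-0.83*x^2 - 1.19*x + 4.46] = -1.66*x - 1.19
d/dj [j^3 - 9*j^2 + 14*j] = 3*j^2 - 18*j + 14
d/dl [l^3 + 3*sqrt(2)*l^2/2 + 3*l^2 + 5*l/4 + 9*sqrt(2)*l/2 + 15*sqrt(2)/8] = 3*l^2 + 3*sqrt(2)*l + 6*l + 5/4 + 9*sqrt(2)/2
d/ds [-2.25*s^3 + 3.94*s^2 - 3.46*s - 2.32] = -6.75*s^2 + 7.88*s - 3.46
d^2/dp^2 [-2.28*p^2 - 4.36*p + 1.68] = -4.56000000000000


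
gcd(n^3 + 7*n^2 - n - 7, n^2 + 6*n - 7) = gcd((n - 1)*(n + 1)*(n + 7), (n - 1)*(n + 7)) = n^2 + 6*n - 7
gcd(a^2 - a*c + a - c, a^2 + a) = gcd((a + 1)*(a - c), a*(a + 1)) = a + 1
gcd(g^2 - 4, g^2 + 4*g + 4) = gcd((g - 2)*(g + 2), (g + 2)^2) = g + 2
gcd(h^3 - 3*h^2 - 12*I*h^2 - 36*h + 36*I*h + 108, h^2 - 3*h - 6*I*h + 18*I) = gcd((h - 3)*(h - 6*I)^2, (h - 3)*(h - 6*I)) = h^2 + h*(-3 - 6*I) + 18*I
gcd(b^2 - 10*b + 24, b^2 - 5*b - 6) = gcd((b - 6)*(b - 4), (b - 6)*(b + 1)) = b - 6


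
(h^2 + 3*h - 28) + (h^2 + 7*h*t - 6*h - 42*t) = 2*h^2 + 7*h*t - 3*h - 42*t - 28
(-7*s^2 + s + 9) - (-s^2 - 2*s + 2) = -6*s^2 + 3*s + 7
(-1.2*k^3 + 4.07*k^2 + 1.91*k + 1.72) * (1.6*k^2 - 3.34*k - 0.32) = -1.92*k^5 + 10.52*k^4 - 10.1538*k^3 - 4.9298*k^2 - 6.356*k - 0.5504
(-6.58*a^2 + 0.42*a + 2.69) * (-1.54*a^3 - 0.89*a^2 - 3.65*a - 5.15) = 10.1332*a^5 + 5.2094*a^4 + 19.5006*a^3 + 29.9599*a^2 - 11.9815*a - 13.8535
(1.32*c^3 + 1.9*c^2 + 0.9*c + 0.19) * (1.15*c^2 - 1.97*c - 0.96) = 1.518*c^5 - 0.4154*c^4 - 3.9752*c^3 - 3.3785*c^2 - 1.2383*c - 0.1824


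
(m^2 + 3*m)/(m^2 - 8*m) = (m + 3)/(m - 8)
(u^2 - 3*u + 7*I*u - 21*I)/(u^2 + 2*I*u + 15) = (u^2 + u*(-3 + 7*I) - 21*I)/(u^2 + 2*I*u + 15)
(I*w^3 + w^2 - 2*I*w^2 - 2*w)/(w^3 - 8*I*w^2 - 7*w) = I*(w - 2)/(w - 7*I)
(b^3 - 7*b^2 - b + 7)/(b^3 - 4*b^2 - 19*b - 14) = (b - 1)/(b + 2)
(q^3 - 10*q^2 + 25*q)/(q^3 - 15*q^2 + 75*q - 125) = q/(q - 5)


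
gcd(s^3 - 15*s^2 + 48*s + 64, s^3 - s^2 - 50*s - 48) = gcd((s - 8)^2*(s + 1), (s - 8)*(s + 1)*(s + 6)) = s^2 - 7*s - 8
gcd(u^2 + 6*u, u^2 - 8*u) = u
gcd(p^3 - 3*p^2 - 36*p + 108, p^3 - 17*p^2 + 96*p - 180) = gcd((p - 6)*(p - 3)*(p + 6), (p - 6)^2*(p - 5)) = p - 6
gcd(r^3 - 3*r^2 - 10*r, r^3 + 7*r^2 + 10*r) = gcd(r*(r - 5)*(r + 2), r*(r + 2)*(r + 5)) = r^2 + 2*r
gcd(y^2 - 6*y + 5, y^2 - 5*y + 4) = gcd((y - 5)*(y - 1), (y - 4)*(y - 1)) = y - 1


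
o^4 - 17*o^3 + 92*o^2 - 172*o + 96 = (o - 8)*(o - 6)*(o - 2)*(o - 1)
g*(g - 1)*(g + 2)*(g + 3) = g^4 + 4*g^3 + g^2 - 6*g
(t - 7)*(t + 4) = t^2 - 3*t - 28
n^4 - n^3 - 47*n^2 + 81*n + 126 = (n - 6)*(n - 3)*(n + 1)*(n + 7)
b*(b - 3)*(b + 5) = b^3 + 2*b^2 - 15*b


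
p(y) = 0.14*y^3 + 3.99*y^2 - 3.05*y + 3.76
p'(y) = 0.42*y^2 + 7.98*y - 3.05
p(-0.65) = 7.39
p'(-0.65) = -8.06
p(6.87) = 216.52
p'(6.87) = 71.60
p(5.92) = 154.59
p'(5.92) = 58.91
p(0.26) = 3.24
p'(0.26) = -0.95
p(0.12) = 3.45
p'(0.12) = -2.09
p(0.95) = 4.58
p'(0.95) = 4.91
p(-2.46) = 33.32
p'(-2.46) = -20.14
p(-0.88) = 9.44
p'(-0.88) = -9.75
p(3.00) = 34.30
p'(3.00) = 24.67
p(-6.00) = 135.46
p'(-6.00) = -35.81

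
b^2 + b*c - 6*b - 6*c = (b - 6)*(b + c)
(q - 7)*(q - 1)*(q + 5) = q^3 - 3*q^2 - 33*q + 35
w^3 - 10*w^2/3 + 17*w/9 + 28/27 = (w - 7/3)*(w - 4/3)*(w + 1/3)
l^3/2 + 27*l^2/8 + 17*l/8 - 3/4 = (l/2 + 1/2)*(l - 1/4)*(l + 6)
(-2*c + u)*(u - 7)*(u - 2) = -2*c*u^2 + 18*c*u - 28*c + u^3 - 9*u^2 + 14*u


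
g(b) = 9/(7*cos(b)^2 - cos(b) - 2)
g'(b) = 9*(14*sin(b)*cos(b) - sin(b))/(7*cos(b)^2 - cos(b) - 2)^2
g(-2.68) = 2.00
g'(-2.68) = 2.67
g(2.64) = 2.11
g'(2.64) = -3.17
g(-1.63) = -4.70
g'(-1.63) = 4.47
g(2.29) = 5.30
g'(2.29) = -24.04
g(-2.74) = 1.86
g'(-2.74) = 2.08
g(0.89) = 62.63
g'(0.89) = 2645.53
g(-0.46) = 3.30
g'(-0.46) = -6.22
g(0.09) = 2.28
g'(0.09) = 0.67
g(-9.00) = 1.91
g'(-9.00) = 2.29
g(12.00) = 4.20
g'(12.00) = -11.40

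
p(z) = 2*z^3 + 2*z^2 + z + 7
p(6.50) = 647.25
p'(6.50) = 280.50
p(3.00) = 82.00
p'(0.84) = 8.59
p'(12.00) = 913.00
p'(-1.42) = 7.42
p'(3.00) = 67.00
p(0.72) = 9.50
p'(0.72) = 6.99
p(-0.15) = 6.89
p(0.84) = 10.44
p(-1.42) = 3.89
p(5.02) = 315.43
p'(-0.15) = 0.54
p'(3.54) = 90.35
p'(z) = 6*z^2 + 4*z + 1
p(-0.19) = 6.87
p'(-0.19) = 0.46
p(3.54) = 124.33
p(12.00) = 3763.00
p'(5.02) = 172.28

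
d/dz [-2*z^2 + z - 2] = 1 - 4*z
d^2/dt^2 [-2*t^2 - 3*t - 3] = -4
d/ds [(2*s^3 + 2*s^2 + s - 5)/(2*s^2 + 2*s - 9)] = (4*s^4 + 8*s^3 - 52*s^2 - 16*s + 1)/(4*s^4 + 8*s^3 - 32*s^2 - 36*s + 81)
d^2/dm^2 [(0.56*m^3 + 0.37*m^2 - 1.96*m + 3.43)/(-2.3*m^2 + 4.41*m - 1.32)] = (1.4210854715202e-14*m^4 - 5.150572*m^3 - 82.569048*m^2 + 167.185116*m - 91.057278)/(12.167*m^6 - 69.9867*m^5 + 155.14029*m^4 - 166.098681*m^3 + 89.037036*m^2 - 23.051952*m + 2.299968)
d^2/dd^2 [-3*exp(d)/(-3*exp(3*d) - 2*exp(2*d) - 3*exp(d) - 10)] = (108*exp(6*d) + 54*exp(5*d) - 96*exp(4*d) - 1188*exp(3*d) - 360*exp(2*d) - 90*exp(d) + 300)*exp(d)/(27*exp(9*d) + 54*exp(8*d) + 117*exp(7*d) + 386*exp(6*d) + 477*exp(5*d) + 714*exp(4*d) + 1287*exp(3*d) + 870*exp(2*d) + 900*exp(d) + 1000)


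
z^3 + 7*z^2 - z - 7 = (z - 1)*(z + 1)*(z + 7)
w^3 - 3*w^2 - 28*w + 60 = (w - 6)*(w - 2)*(w + 5)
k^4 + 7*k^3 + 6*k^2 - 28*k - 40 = (k - 2)*(k + 2)^2*(k + 5)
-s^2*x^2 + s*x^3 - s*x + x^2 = x*(-s + x)*(s*x + 1)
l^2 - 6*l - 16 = (l - 8)*(l + 2)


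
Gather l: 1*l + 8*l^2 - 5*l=8*l^2 - 4*l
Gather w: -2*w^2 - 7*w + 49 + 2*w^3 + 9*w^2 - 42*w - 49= 2*w^3 + 7*w^2 - 49*w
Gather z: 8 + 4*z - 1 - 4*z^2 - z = -4*z^2 + 3*z + 7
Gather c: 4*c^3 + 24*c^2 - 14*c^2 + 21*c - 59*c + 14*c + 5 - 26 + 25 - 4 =4*c^3 + 10*c^2 - 24*c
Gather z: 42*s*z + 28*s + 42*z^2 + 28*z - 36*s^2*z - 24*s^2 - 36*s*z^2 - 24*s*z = -24*s^2 + 28*s + z^2*(42 - 36*s) + z*(-36*s^2 + 18*s + 28)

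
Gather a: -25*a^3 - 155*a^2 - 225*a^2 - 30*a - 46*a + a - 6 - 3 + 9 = -25*a^3 - 380*a^2 - 75*a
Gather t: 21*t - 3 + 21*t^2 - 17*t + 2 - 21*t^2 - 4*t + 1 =0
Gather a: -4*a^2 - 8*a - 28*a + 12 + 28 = -4*a^2 - 36*a + 40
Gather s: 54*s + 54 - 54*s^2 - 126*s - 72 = -54*s^2 - 72*s - 18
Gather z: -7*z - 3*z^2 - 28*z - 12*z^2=-15*z^2 - 35*z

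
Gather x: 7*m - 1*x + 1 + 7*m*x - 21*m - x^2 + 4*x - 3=-14*m - x^2 + x*(7*m + 3) - 2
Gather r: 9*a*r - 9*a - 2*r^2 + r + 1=-9*a - 2*r^2 + r*(9*a + 1) + 1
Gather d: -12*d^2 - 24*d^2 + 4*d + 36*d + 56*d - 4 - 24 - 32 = -36*d^2 + 96*d - 60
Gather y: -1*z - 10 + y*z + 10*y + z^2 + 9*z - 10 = y*(z + 10) + z^2 + 8*z - 20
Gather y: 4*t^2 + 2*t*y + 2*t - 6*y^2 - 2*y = 4*t^2 + 2*t - 6*y^2 + y*(2*t - 2)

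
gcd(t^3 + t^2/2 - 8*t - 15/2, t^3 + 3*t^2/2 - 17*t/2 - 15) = t^2 - t/2 - 15/2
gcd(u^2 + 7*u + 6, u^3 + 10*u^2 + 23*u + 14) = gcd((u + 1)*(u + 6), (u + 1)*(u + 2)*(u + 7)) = u + 1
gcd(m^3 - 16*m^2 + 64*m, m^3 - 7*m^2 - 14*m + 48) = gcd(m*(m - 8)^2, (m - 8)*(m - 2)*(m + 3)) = m - 8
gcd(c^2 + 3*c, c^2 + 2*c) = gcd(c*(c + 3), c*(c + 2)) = c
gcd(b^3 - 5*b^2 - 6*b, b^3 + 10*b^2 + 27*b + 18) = b + 1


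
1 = 1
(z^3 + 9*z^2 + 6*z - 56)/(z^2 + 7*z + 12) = (z^2 + 5*z - 14)/(z + 3)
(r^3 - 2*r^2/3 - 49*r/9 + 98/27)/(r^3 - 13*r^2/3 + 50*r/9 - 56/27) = (3*r + 7)/(3*r - 4)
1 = 1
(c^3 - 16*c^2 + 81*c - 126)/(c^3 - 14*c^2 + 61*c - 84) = (c - 6)/(c - 4)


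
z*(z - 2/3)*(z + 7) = z^3 + 19*z^2/3 - 14*z/3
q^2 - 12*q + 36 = (q - 6)^2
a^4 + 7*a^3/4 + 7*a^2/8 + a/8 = a*(a + 1/4)*(a + 1/2)*(a + 1)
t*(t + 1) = t^2 + t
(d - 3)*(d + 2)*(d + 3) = d^3 + 2*d^2 - 9*d - 18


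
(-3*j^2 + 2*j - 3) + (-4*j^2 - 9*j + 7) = -7*j^2 - 7*j + 4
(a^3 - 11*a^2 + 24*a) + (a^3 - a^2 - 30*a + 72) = 2*a^3 - 12*a^2 - 6*a + 72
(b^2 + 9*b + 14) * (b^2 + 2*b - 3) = b^4 + 11*b^3 + 29*b^2 + b - 42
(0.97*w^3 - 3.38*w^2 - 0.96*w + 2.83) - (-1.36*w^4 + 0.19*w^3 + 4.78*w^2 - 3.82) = 1.36*w^4 + 0.78*w^3 - 8.16*w^2 - 0.96*w + 6.65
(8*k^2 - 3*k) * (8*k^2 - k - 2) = 64*k^4 - 32*k^3 - 13*k^2 + 6*k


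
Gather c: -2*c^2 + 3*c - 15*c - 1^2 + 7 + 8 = -2*c^2 - 12*c + 14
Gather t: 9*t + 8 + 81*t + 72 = 90*t + 80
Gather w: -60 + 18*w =18*w - 60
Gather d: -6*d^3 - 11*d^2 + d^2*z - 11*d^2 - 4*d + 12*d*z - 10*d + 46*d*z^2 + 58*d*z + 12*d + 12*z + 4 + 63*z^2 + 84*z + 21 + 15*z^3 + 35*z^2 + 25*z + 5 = -6*d^3 + d^2*(z - 22) + d*(46*z^2 + 70*z - 2) + 15*z^3 + 98*z^2 + 121*z + 30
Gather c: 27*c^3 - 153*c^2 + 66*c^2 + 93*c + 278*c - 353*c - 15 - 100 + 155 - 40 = 27*c^3 - 87*c^2 + 18*c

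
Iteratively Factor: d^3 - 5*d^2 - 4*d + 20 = (d + 2)*(d^2 - 7*d + 10) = (d - 5)*(d + 2)*(d - 2)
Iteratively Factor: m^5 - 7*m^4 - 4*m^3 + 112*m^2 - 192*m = (m - 3)*(m^4 - 4*m^3 - 16*m^2 + 64*m) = (m - 3)*(m + 4)*(m^3 - 8*m^2 + 16*m) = (m - 4)*(m - 3)*(m + 4)*(m^2 - 4*m) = (m - 4)^2*(m - 3)*(m + 4)*(m)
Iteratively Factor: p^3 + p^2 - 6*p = (p - 2)*(p^2 + 3*p) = (p - 2)*(p + 3)*(p)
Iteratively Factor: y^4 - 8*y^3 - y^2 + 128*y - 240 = (y - 4)*(y^3 - 4*y^2 - 17*y + 60) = (y - 5)*(y - 4)*(y^2 + y - 12) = (y - 5)*(y - 4)*(y + 4)*(y - 3)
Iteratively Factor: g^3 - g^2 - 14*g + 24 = (g - 2)*(g^2 + g - 12) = (g - 3)*(g - 2)*(g + 4)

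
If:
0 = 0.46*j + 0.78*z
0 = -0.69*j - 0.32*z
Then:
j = 0.00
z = 0.00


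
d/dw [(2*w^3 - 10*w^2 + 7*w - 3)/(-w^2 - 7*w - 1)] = (-2*w^4 - 28*w^3 + 71*w^2 + 14*w - 28)/(w^4 + 14*w^3 + 51*w^2 + 14*w + 1)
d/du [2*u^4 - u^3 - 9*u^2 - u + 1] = 8*u^3 - 3*u^2 - 18*u - 1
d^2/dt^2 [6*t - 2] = 0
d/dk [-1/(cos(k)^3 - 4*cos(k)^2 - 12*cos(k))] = (-3*sin(k) + 12*sin(k)/cos(k)^2 + 8*tan(k))/(sin(k)^2 + 4*cos(k) + 11)^2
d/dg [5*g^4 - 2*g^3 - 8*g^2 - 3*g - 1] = 20*g^3 - 6*g^2 - 16*g - 3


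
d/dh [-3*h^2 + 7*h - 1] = 7 - 6*h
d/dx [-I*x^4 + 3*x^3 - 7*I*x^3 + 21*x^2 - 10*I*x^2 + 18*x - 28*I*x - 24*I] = -4*I*x^3 + x^2*(9 - 21*I) + x*(42 - 20*I) + 18 - 28*I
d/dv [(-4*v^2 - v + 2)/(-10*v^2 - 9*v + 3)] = (26*v^2 + 16*v + 15)/(100*v^4 + 180*v^3 + 21*v^2 - 54*v + 9)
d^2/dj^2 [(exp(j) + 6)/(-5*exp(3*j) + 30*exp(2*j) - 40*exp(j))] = 4*(-exp(5*j) - 9*exp(4*j) + 98*exp(3*j) - 252*exp(2*j) + 216*exp(j) - 96)*exp(-j)/(5*(exp(6*j) - 18*exp(5*j) + 132*exp(4*j) - 504*exp(3*j) + 1056*exp(2*j) - 1152*exp(j) + 512))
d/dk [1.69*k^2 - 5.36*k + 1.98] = 3.38*k - 5.36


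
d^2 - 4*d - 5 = (d - 5)*(d + 1)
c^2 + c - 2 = (c - 1)*(c + 2)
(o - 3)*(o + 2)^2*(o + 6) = o^4 + 7*o^3 - 2*o^2 - 60*o - 72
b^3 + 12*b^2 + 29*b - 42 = (b - 1)*(b + 6)*(b + 7)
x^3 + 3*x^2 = x^2*(x + 3)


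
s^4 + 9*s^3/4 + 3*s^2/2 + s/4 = s*(s + 1/4)*(s + 1)^2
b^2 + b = b*(b + 1)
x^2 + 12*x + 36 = (x + 6)^2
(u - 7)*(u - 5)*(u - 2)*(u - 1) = u^4 - 15*u^3 + 73*u^2 - 129*u + 70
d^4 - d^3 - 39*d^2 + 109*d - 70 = (d - 5)*(d - 2)*(d - 1)*(d + 7)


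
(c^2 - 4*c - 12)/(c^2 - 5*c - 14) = (c - 6)/(c - 7)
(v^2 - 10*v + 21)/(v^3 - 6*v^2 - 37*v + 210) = (v - 3)/(v^2 + v - 30)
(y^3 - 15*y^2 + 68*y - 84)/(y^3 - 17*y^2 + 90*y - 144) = (y^2 - 9*y + 14)/(y^2 - 11*y + 24)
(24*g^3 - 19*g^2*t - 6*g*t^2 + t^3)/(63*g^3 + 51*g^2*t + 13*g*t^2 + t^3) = (8*g^2 - 9*g*t + t^2)/(21*g^2 + 10*g*t + t^2)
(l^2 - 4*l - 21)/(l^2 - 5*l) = (l^2 - 4*l - 21)/(l*(l - 5))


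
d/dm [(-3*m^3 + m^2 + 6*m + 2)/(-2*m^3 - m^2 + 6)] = (5*m^4 + 24*m^3 - 36*m^2 + 16*m + 36)/(4*m^6 + 4*m^5 + m^4 - 24*m^3 - 12*m^2 + 36)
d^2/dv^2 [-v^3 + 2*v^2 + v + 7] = 4 - 6*v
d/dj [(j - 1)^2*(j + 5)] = 3*(j - 1)*(j + 3)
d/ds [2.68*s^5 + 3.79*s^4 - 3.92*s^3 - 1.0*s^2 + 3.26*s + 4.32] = 13.4*s^4 + 15.16*s^3 - 11.76*s^2 - 2.0*s + 3.26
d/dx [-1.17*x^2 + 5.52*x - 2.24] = 5.52 - 2.34*x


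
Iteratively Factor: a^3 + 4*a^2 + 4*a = (a + 2)*(a^2 + 2*a) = a*(a + 2)*(a + 2)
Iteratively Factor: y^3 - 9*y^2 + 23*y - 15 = (y - 3)*(y^2 - 6*y + 5) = (y - 3)*(y - 1)*(y - 5)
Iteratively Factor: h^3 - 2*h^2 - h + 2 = (h - 1)*(h^2 - h - 2) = (h - 1)*(h + 1)*(h - 2)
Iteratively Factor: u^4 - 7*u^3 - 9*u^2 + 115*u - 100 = (u + 4)*(u^3 - 11*u^2 + 35*u - 25) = (u - 1)*(u + 4)*(u^2 - 10*u + 25) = (u - 5)*(u - 1)*(u + 4)*(u - 5)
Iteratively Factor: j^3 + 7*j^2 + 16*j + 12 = (j + 2)*(j^2 + 5*j + 6) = (j + 2)*(j + 3)*(j + 2)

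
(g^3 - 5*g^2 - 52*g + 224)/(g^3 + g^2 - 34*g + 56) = (g - 8)/(g - 2)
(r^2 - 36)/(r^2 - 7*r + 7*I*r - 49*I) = (r^2 - 36)/(r^2 + 7*r*(-1 + I) - 49*I)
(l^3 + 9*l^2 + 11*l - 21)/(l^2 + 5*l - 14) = (l^2 + 2*l - 3)/(l - 2)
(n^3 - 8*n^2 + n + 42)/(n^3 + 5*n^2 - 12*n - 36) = (n - 7)/(n + 6)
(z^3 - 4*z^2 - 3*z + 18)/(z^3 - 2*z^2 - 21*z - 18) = (-z^3 + 4*z^2 + 3*z - 18)/(-z^3 + 2*z^2 + 21*z + 18)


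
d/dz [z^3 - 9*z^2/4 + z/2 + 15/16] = 3*z^2 - 9*z/2 + 1/2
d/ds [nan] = 0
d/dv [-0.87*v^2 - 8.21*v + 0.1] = -1.74*v - 8.21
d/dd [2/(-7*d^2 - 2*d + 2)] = 4*(7*d + 1)/(7*d^2 + 2*d - 2)^2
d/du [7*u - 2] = 7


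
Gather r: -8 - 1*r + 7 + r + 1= 0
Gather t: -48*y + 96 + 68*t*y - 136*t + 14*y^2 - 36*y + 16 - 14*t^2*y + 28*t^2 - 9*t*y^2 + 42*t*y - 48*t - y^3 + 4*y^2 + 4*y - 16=t^2*(28 - 14*y) + t*(-9*y^2 + 110*y - 184) - y^3 + 18*y^2 - 80*y + 96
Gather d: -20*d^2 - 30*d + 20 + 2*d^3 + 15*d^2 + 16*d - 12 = 2*d^3 - 5*d^2 - 14*d + 8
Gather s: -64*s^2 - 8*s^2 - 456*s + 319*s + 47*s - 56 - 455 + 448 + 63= -72*s^2 - 90*s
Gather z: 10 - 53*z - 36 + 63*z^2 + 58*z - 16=63*z^2 + 5*z - 42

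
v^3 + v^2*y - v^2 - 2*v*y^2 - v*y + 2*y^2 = (v - 1)*(v - y)*(v + 2*y)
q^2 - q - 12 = (q - 4)*(q + 3)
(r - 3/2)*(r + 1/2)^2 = r^3 - r^2/2 - 5*r/4 - 3/8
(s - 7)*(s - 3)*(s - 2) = s^3 - 12*s^2 + 41*s - 42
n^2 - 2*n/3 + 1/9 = (n - 1/3)^2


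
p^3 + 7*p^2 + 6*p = p*(p + 1)*(p + 6)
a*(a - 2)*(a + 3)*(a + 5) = a^4 + 6*a^3 - a^2 - 30*a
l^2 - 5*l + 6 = (l - 3)*(l - 2)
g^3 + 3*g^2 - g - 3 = (g - 1)*(g + 1)*(g + 3)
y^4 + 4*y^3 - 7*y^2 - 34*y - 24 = (y - 3)*(y + 1)*(y + 2)*(y + 4)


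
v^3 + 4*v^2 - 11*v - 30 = (v - 3)*(v + 2)*(v + 5)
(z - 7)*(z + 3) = z^2 - 4*z - 21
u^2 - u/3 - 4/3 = (u - 4/3)*(u + 1)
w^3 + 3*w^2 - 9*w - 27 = (w - 3)*(w + 3)^2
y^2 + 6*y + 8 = (y + 2)*(y + 4)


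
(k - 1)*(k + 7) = k^2 + 6*k - 7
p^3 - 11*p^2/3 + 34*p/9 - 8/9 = (p - 2)*(p - 4/3)*(p - 1/3)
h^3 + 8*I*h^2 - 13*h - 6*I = (h + I)^2*(h + 6*I)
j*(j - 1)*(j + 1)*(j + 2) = j^4 + 2*j^3 - j^2 - 2*j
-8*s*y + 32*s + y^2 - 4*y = (-8*s + y)*(y - 4)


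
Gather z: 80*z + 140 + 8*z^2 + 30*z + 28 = 8*z^2 + 110*z + 168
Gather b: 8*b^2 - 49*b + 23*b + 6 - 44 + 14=8*b^2 - 26*b - 24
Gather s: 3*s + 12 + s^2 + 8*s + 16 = s^2 + 11*s + 28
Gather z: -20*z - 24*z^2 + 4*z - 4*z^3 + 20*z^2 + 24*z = -4*z^3 - 4*z^2 + 8*z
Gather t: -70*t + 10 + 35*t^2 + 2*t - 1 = 35*t^2 - 68*t + 9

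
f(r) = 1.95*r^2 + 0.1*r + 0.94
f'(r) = 3.9*r + 0.1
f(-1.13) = 3.32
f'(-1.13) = -4.31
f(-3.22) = 20.84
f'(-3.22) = -12.46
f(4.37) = 38.62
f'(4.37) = 17.14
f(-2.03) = 8.77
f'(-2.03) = -7.82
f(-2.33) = 11.29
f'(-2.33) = -8.99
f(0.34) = 1.20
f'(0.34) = 1.43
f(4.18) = 35.43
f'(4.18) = 16.40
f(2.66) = 15.00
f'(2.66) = 10.47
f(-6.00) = 70.54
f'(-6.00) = -23.30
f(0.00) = 0.94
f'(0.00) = 0.10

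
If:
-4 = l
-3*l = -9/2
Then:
No Solution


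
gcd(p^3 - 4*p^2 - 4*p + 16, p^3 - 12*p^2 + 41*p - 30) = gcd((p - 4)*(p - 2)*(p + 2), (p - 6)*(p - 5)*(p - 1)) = 1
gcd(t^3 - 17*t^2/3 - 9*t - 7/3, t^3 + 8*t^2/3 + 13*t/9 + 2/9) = t + 1/3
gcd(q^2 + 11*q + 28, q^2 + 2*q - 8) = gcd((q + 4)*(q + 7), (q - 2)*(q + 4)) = q + 4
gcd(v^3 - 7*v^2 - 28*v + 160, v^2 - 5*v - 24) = v - 8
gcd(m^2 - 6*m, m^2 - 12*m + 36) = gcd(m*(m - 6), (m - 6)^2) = m - 6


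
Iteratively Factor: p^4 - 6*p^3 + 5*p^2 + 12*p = (p - 3)*(p^3 - 3*p^2 - 4*p) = p*(p - 3)*(p^2 - 3*p - 4) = p*(p - 3)*(p + 1)*(p - 4)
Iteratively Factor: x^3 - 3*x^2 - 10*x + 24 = (x - 2)*(x^2 - x - 12) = (x - 2)*(x + 3)*(x - 4)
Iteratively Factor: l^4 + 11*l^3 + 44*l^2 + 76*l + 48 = (l + 4)*(l^3 + 7*l^2 + 16*l + 12) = (l + 3)*(l + 4)*(l^2 + 4*l + 4) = (l + 2)*(l + 3)*(l + 4)*(l + 2)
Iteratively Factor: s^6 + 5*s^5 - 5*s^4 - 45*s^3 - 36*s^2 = (s + 1)*(s^5 + 4*s^4 - 9*s^3 - 36*s^2) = (s - 3)*(s + 1)*(s^4 + 7*s^3 + 12*s^2) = (s - 3)*(s + 1)*(s + 3)*(s^3 + 4*s^2) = s*(s - 3)*(s + 1)*(s + 3)*(s^2 + 4*s) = s*(s - 3)*(s + 1)*(s + 3)*(s + 4)*(s)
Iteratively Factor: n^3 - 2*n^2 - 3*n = (n + 1)*(n^2 - 3*n) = n*(n + 1)*(n - 3)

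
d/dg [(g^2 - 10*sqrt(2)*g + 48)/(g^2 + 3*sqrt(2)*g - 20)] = (13*sqrt(2)*g^2 - 136*g + 56*sqrt(2))/(g^4 + 6*sqrt(2)*g^3 - 22*g^2 - 120*sqrt(2)*g + 400)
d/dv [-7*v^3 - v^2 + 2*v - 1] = -21*v^2 - 2*v + 2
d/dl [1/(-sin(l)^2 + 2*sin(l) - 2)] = 2*(sin(l) - 1)*cos(l)/(sin(l)^2 - 2*sin(l) + 2)^2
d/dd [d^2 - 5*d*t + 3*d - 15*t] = 2*d - 5*t + 3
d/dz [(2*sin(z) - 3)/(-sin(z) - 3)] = -9*cos(z)/(sin(z) + 3)^2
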